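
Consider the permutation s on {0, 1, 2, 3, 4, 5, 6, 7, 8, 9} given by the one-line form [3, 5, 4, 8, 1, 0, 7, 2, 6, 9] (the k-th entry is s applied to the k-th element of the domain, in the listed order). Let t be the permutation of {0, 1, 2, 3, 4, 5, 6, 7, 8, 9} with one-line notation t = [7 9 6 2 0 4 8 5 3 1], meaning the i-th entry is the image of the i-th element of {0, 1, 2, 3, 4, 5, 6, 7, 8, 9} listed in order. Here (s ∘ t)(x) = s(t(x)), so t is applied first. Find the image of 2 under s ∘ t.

7

First apply t: t(2) = 6, then s(6) = 7. Thus (s ∘ t)(2) = 7.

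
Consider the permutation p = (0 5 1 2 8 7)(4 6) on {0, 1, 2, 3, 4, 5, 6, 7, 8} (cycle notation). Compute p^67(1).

1 lies in the 6-cycle (0 5 1 2 8 7).
Powers repeat with period 6 on this cycle, and 67 mod 6 = 1, so p^67(1) = p^1(1).
Advancing 1 step from 1: 1 → 2.

2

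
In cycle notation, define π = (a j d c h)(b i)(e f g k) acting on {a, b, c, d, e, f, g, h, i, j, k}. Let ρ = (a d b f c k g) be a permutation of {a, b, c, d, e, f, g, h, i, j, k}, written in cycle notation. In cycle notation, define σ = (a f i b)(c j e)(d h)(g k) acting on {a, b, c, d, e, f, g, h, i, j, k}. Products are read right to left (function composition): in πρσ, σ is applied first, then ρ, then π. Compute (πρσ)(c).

d

Chase c: σ(c) = j; ρ(j) = j; π(j) = d. Hence (πρσ)(c) = d.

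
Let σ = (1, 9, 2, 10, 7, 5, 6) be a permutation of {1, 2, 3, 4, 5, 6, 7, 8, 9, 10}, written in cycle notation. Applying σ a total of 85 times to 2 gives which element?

10

2 lies in the 7-cycle (1, 9, 2, 10, 7, 5, 6).
On a 7-cycle, σ^7 is the identity, so σ^85 = σ^1 there (85 ≡ 1 mod 7).
Stepping 1 place around the cycle: 2 → 10.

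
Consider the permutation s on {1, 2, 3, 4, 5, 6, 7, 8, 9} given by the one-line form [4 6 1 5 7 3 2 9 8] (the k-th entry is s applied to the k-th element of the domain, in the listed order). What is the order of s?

Writing s as disjoint cycles, the cycle lengths are 7, 2.
The order is lcm(7, 2) = 14.

14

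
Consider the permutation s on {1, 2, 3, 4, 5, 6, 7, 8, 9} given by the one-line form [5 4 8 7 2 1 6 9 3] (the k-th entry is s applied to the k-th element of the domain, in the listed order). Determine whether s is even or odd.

odd

In disjoint-cycle form the cycle lengths are 6, 3.
A cycle is odd iff its length is even; s has 1 even-length cycle, so sgn(s) = (−1)^1 and s is odd.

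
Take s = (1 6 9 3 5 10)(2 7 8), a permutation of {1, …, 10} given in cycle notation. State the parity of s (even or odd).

The cycle lengths are 6, 3, 1.
A cycle of length ℓ contributes ℓ−1 transpositions, so s is a product of 5 + 2 = 7 transpositions — odd.

odd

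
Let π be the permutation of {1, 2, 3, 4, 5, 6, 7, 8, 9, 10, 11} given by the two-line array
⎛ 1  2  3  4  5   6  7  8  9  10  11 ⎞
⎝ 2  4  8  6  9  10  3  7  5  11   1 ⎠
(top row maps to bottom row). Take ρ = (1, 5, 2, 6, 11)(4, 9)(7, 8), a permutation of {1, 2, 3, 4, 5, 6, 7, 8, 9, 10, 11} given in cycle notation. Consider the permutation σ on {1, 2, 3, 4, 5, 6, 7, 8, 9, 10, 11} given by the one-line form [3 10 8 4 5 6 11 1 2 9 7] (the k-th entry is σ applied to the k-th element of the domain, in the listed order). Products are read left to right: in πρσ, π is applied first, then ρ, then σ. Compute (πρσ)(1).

Chase 1: π(1) = 2; ρ(2) = 6; σ(6) = 6. Hence (πρσ)(1) = 6.

6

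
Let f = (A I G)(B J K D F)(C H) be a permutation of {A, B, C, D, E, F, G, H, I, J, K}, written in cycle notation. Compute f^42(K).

K lies in the 5-cycle (B J K D F).
Since the cycle has length 5, f^42 acts on it the same as f^2 (42 mod 5 = 2).
Stepping 2 places around the cycle: K → D → F.

F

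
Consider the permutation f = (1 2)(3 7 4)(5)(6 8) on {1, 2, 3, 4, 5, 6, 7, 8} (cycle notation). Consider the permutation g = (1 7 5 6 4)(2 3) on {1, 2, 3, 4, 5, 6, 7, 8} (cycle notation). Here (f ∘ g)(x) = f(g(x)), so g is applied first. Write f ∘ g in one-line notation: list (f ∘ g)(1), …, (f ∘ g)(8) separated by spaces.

4 7 1 2 8 3 5 6

For each element, apply g then f: 1 → 7 → 4; 2 → 3 → 7; 3 → 2 → 1; 4 → 1 → 2; 5 → 6 → 8; 6 → 4 → 3; 7 → 5 → 5; 8 → 8 → 6.
Collecting the images, f ∘ g = [4 7 1 2 8 3 5 6].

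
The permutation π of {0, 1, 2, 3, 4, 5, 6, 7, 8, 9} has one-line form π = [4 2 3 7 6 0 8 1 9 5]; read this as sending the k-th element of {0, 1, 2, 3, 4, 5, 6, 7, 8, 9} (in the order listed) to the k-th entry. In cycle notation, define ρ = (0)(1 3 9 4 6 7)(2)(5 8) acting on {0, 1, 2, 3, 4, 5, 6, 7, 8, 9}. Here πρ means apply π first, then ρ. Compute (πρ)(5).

First apply π: π(5) = 0, then ρ(0) = 0. Thus (πρ)(5) = 0.

0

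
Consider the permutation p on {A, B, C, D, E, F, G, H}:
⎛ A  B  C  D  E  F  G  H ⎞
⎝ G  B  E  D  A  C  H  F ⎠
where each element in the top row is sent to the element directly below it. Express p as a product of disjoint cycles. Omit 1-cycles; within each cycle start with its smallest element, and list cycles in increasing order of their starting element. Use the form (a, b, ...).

(A, G, H, F, C, E)

Start at A and follow images: A → G → H → F → C → E → A, giving the cycle (A, G, H, F, C, E).
Repeating from the next unused element and collecting all non-trivial cycles gives (A, G, H, F, C, E).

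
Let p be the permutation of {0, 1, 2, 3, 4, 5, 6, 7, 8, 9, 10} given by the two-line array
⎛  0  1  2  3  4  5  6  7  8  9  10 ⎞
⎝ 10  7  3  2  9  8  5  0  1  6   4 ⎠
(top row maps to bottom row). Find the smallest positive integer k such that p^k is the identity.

The disjoint-cycle form of p has cycle lengths 9, 2.
Since disjoint cycles commute, ord(p) = lcm(9, 2) = 18.

18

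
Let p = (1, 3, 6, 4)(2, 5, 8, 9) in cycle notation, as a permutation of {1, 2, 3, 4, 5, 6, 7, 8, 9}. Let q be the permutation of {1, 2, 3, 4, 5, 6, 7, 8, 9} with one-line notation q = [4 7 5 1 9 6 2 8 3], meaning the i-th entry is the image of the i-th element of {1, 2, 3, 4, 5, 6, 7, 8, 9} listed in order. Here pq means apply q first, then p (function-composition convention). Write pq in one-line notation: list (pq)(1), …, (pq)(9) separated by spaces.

Chase each element through q then p: 1 → 4 → 1; 2 → 7 → 7; 3 → 5 → 8; 4 → 1 → 3; 5 → 9 → 2; 6 → 6 → 4; 7 → 2 → 5; 8 → 8 → 9; 9 → 3 → 6.
So pq in one-line form is 1 7 8 3 2 4 5 9 6.

1 7 8 3 2 4 5 9 6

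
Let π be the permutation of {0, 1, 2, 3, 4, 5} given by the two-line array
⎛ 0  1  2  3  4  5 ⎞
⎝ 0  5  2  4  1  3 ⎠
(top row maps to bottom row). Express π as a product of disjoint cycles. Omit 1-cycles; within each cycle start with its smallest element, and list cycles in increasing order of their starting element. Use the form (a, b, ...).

From 1: 1 → 5 → 3 → 4 → 1, closing the cycle (1, 5, 3, 4).
Continuing from each remaining unvisited element yields (1, 5, 3, 4).

(1, 5, 3, 4)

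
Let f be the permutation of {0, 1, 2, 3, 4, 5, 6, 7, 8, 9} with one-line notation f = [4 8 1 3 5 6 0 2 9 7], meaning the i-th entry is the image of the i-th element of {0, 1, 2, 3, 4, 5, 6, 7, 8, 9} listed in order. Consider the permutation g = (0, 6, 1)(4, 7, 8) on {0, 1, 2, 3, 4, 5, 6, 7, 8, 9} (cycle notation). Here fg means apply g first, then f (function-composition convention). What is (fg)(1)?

4

(fg)(1) = f(g(1)). g(1) = 0, then f(0) = 4. So (fg)(1) = 4.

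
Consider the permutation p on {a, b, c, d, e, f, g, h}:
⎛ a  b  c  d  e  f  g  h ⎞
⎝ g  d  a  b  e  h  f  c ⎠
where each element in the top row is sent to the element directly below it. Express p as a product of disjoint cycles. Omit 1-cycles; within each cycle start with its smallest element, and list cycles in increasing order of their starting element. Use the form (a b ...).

Iterating p from a gives a → g → f → h → c → a; that is the 5-cycle (a g f h c).
Repeating from the next unused element and collecting all non-trivial cycles gives (a g f h c)(b d).

(a g f h c)(b d)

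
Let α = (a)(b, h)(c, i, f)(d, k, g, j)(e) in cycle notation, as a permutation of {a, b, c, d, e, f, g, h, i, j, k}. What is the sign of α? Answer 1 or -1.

The cycle lengths are 4, 3, 2, 1, 1.
A cycle is odd iff its length is even; α has 2 even-length cycles, so sgn(α) = (−1)^2 and α is even.

1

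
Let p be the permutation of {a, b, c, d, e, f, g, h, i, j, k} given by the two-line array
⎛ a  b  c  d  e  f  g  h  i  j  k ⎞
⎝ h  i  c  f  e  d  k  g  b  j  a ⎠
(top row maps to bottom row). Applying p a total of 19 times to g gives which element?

h

Tracing g → k → … returns to g after 4 steps, so g lies in a 4-cycle (a, h, g, k).
Since the cycle has length 4, p^19 acts on it the same as p^3 (19 mod 4 = 3).
Advancing 3 steps from g: g → k → a → h.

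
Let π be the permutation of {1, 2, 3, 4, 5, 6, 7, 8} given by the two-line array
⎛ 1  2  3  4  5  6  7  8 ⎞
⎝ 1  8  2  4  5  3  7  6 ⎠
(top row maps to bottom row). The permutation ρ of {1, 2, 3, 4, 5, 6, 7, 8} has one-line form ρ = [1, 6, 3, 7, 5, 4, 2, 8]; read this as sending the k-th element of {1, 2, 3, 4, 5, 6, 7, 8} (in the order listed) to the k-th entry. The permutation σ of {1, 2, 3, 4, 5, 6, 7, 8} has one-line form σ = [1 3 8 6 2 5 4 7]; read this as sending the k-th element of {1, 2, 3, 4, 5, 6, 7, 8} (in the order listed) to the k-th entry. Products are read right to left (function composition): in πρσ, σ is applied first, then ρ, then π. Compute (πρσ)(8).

8

(πρσ)(8) = π(ρ(σ(8))). σ(8) = 7, then ρ(7) = 2, then π(2) = 8, so the result is 8.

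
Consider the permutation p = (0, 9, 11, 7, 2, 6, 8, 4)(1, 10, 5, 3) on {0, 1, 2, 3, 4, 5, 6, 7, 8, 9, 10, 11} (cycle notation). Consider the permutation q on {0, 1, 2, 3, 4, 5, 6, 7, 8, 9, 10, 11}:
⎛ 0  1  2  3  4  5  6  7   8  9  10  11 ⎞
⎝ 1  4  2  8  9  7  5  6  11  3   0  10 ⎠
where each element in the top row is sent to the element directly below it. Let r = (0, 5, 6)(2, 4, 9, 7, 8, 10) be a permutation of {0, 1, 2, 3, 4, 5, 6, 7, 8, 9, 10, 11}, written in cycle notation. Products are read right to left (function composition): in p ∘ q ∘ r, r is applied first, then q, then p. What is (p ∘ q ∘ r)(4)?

1

(p ∘ q ∘ r)(4) = p(q(r(4))). r(4) = 9, then q(9) = 3, then p(3) = 1, so the result is 1.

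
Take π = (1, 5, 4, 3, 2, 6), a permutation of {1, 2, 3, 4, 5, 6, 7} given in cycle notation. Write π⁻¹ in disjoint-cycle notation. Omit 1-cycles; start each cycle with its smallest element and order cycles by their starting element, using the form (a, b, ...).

(1, 6, 2, 3, 4, 5)

The inverse reverses each cycle.
After reversing and putting each cycle's least element first, π⁻¹ = (1, 6, 2, 3, 4, 5).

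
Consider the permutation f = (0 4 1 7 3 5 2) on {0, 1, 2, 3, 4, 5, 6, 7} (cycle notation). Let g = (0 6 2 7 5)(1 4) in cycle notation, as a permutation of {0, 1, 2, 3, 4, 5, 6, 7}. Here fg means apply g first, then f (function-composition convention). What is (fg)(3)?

First apply g: g(3) = 3, then f(3) = 5. Thus (fg)(3) = 5.

5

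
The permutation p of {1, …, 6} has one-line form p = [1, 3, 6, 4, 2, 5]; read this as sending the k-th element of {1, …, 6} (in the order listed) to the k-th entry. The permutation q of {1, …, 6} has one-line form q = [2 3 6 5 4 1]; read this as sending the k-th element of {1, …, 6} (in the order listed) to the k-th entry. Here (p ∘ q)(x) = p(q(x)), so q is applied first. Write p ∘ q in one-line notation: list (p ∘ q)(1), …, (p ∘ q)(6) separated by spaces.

(p ∘ q)(x) = p(q(x)). Computing each image: p(q(1)) = p(2) = 3, p(q(2)) = p(3) = 6, p(q(3)) = p(6) = 5, p(q(4)) = p(5) = 2, p(q(5)) = p(4) = 4, p(q(6)) = p(1) = 1.
Hence p ∘ q = [3 6 5 2 4 1].

3 6 5 2 4 1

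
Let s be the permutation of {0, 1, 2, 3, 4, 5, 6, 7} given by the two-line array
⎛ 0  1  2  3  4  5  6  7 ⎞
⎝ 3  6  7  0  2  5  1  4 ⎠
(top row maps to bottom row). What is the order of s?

Writing s as disjoint cycles, the cycle lengths are 3, 2, 2, 1.
Since disjoint cycles commute, ord(s) = lcm(3, 2, 2) = 6.

6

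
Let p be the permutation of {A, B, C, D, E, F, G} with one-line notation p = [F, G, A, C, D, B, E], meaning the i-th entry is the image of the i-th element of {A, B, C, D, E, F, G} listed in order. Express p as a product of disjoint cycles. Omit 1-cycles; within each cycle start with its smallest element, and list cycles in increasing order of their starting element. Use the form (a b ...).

(A F B G E D C)

Iterating p from A gives A → F → B → G → E → D → C → A; that is the 7-cycle (A F B G E D C).
Repeating from the next unused element and collecting all non-trivial cycles gives (A F B G E D C).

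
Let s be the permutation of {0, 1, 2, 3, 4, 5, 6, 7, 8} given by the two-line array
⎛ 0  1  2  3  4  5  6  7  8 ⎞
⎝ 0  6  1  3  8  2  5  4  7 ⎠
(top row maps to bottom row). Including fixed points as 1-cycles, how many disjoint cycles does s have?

4

The cycle decomposition is (0)(1, 6, 5, 2)(3)(4, 8, 7), which has 4 cycles (counting 1-cycles).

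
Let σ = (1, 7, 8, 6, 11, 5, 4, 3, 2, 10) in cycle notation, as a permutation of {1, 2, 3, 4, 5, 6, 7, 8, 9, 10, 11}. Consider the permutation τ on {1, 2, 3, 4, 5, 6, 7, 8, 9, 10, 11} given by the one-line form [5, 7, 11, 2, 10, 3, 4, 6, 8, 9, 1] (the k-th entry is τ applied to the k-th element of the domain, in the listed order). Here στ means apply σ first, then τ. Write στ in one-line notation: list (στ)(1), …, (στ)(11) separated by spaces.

4 9 7 11 2 1 6 3 8 5 10

Chase each element through σ then τ: 1 → 7 → 4; 2 → 10 → 9; 3 → 2 → 7; 4 → 3 → 11; 5 → 4 → 2; 6 → 11 → 1; 7 → 8 → 6; 8 → 6 → 3; 9 → 9 → 8; 10 → 1 → 5; 11 → 5 → 10.
Collecting the images, στ = [4 9 7 11 2 1 6 3 8 5 10].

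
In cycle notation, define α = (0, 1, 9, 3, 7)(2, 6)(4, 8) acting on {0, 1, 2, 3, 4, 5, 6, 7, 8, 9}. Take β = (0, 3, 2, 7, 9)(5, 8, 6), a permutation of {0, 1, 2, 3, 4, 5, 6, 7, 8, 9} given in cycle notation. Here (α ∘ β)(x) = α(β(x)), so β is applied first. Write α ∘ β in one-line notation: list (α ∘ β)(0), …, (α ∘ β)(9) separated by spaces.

For each element, apply β then α: 0 → 3 → 7; 1 → 1 → 9; 2 → 7 → 0; 3 → 2 → 6; 4 → 4 → 8; 5 → 8 → 4; 6 → 5 → 5; 7 → 9 → 3; 8 → 6 → 2; 9 → 0 → 1.
Collecting the images, α ∘ β = [7 9 0 6 8 4 5 3 2 1].

7 9 0 6 8 4 5 3 2 1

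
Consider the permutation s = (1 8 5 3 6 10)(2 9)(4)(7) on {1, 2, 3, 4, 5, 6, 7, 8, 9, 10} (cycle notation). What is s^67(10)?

10 lies in the 6-cycle (1 8 5 3 6 10).
On a 6-cycle, s^6 is the identity, so s^67 = s^1 there (67 ≡ 1 mod 6).
Advancing 1 step from 10: 10 → 1.

1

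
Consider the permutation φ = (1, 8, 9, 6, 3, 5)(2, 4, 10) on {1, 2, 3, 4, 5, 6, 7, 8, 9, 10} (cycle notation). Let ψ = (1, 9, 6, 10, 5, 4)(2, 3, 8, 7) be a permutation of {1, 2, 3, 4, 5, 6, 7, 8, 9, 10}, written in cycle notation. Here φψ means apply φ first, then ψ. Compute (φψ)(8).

6

(φψ)(8) = ψ(φ(8)). φ(8) = 9, then ψ(9) = 6. So (φψ)(8) = 6.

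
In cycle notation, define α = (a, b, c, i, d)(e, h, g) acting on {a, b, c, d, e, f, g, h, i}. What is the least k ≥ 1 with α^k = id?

15

The cycle type of α is (5, 3, 1).
Since disjoint cycles commute, ord(α) = lcm(5, 3) = 15.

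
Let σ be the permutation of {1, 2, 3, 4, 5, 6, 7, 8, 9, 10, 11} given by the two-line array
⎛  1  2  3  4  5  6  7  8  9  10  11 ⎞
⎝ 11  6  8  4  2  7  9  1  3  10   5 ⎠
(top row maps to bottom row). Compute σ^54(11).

Tracing 11 → 5 → … returns to 11 after 9 steps, so 11 lies in a 9-cycle (1, 11, 5, 2, 6, 7, 9, 3, 8).
On a 9-cycle, σ^9 is the identity, so σ^54 = σ^0 there (54 ≡ 0 mod 9).
So σ^54(11) = 11.

11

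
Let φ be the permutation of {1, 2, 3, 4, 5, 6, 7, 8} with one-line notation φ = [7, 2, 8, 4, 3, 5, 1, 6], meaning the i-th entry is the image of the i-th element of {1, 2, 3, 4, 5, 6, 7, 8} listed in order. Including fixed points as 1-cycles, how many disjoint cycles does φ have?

4

The cycle decomposition is (1 7)(2)(3 8 6 5)(4), which has 4 cycles (counting 1-cycles).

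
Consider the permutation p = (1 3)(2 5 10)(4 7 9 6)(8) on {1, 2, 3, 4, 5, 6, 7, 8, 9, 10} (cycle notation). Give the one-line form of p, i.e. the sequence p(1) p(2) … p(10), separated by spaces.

Each element maps to the next entry in its cycle (wrapping to the front): 1↦3, 2↦5, 3↦1, 4↦7, 5↦10, 6↦4, 7↦9, 8↦8, 9↦6, 10↦2.
Listing these in domain order gives 3 5 1 7 10 4 9 8 6 2.

3 5 1 7 10 4 9 8 6 2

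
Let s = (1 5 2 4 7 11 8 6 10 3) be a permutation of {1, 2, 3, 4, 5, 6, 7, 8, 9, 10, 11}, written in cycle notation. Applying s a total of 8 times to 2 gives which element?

1

2 lies in the 10-cycle (1 5 2 4 7 11 8 6 10 3).
Advancing 8 steps from 2: 2 → 4 → 7 → 11 → 8 → 6 → 10 → 3 → 1.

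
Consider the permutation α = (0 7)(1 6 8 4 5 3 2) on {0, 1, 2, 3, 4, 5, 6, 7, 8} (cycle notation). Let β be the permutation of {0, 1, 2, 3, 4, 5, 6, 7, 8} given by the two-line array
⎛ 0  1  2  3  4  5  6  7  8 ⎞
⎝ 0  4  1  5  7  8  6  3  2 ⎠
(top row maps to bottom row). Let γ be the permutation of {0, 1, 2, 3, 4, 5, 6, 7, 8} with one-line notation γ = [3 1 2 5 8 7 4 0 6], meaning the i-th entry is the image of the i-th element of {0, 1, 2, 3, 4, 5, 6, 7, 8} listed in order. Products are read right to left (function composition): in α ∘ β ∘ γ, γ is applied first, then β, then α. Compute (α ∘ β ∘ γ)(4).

1

Apply the permutations in order: γ(4) = 8, then β(8) = 2, then α(2) = 1. So (α ∘ β ∘ γ)(4) = 1.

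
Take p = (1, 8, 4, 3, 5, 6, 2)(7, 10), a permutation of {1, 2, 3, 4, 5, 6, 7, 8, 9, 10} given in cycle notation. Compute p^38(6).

8

6 lies in the 7-cycle (1, 8, 4, 3, 5, 6, 2).
Since the cycle has length 7, p^38 acts on it the same as p^3 (38 mod 7 = 3).
Advancing 3 steps from 6: 6 → 2 → 1 → 8.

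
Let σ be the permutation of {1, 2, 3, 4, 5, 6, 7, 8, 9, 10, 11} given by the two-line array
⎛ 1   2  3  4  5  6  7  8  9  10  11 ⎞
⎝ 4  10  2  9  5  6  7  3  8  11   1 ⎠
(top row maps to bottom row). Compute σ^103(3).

8

Tracing 3 → 2 → … returns to 3 after 8 steps, so 3 lies in an 8-cycle (1, 4, 9, 8, 3, 2, 10, 11).
Powers repeat with period 8 on this cycle, and 103 mod 8 = 7, so σ^103(3) = σ^7(3).
Advancing 7 steps from 3: 3 → 2 → 10 → 11 → 1 → 4 → 9 → 8.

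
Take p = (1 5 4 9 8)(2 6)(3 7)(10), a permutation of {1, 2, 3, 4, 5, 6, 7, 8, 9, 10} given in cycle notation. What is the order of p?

10

The disjoint cycles have lengths 5, 2, 2, 1.
The order is lcm(5, 2, 2) = 10.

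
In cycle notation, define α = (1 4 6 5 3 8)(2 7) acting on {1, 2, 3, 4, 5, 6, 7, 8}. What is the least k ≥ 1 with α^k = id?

The cycle type of α is (6, 2).
The order of α is the least common multiple of its cycle lengths: lcm(6, 2) = 6.

6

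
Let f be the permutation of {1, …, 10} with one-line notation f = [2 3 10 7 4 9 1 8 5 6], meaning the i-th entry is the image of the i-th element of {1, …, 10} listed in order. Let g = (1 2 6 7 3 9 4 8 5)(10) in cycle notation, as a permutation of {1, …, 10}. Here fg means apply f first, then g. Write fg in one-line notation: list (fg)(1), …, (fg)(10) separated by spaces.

(fg)(x) = g(f(x)). Computing each image: g(f(1)) = g(2) = 6, g(f(2)) = g(3) = 9, g(f(3)) = g(10) = 10, g(f(4)) = g(7) = 3, g(f(5)) = g(4) = 8, g(f(6)) = g(9) = 4, g(f(7)) = g(1) = 2, g(f(8)) = g(8) = 5, g(f(9)) = g(5) = 1, g(f(10)) = g(6) = 7.
Hence fg = [6 9 10 3 8 4 2 5 1 7].

6 9 10 3 8 4 2 5 1 7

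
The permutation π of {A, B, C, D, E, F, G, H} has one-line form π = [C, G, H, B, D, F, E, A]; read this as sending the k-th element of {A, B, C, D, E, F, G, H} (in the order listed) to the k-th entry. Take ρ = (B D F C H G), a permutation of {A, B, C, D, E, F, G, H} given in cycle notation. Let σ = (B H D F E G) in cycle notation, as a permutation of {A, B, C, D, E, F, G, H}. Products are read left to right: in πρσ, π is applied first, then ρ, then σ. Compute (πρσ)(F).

Apply the permutations in order: π(F) = F, then ρ(F) = C, then σ(C) = C. So (πρσ)(F) = C.

C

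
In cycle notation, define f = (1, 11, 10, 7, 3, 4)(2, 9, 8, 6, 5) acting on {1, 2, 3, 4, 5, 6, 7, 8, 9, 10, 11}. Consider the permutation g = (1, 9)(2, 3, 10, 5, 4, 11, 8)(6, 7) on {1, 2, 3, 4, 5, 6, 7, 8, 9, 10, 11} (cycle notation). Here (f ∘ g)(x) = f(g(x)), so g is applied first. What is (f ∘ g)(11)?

g(11) = 8, then f(8) = 6; composing gives (f ∘ g)(11) = 6.

6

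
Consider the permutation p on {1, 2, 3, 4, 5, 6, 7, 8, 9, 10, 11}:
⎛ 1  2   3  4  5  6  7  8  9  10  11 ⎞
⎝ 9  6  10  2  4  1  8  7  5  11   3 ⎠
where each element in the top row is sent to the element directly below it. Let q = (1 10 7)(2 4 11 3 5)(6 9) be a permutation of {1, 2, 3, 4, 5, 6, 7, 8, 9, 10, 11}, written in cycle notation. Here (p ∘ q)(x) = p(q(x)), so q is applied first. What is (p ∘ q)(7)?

q(7) = 1, then p(1) = 9; composing gives (p ∘ q)(7) = 9.

9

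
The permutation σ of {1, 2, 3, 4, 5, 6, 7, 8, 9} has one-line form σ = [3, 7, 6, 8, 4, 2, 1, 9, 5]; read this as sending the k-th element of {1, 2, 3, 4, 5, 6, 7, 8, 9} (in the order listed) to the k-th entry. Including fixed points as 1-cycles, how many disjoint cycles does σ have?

2

The cycle decomposition is (1, 3, 6, 2, 7)(4, 8, 9, 5), which has 2 cycles (counting 1-cycles).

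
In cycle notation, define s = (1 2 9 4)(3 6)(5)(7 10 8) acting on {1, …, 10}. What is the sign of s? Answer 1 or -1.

1

The cycle lengths are 4, 3, 2, 1.
A cycle is odd iff its length is even; s has 2 even-length cycles, so sgn(s) = (−1)^2 and s is even.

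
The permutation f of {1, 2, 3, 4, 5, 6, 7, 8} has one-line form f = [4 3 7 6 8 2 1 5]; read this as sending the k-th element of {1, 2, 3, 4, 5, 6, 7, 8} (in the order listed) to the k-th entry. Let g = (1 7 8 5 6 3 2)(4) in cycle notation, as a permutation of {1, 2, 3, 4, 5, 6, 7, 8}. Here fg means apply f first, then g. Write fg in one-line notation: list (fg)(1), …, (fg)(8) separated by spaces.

4 2 8 3 5 1 7 6

Chase each element through f then g: 1 → 4 → 4; 2 → 3 → 2; 3 → 7 → 8; 4 → 6 → 3; 5 → 8 → 5; 6 → 2 → 1; 7 → 1 → 7; 8 → 5 → 6.
Collecting the images, fg = [4 2 8 3 5 1 7 6].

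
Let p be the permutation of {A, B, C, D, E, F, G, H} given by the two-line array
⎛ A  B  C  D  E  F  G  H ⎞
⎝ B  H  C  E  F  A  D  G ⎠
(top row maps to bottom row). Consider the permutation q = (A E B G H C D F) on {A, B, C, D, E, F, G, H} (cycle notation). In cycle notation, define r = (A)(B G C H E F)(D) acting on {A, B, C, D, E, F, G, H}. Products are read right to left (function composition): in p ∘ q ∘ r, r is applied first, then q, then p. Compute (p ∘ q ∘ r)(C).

C

(p ∘ q ∘ r)(C) = p(q(r(C))). r(C) = H, then q(H) = C, then p(C) = C, so the result is C.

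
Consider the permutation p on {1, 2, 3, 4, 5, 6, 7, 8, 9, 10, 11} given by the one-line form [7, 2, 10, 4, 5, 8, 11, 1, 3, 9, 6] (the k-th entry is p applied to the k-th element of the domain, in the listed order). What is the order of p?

15

Writing p as disjoint cycles, the cycle lengths are 5, 3, 1, 1, 1.
The order of p is the least common multiple of its cycle lengths: lcm(5, 3) = 15.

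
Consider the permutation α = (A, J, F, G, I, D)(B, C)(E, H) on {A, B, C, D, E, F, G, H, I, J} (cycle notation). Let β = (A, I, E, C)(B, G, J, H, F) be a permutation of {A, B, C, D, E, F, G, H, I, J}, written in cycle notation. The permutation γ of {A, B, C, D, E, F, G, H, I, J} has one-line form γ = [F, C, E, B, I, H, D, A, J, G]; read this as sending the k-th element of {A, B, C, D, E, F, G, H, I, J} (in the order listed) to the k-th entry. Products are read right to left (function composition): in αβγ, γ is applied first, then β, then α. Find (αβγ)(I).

(αβγ)(I) = α(β(γ(I))). γ(I) = J, then β(J) = H, then α(H) = E, so the result is E.

E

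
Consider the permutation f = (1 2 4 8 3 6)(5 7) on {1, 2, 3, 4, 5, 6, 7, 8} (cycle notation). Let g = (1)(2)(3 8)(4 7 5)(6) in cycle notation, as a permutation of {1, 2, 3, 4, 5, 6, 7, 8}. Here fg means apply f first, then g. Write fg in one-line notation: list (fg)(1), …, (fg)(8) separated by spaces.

For each element, apply f then g: 1 → 2 → 2; 2 → 4 → 7; 3 → 6 → 6; 4 → 8 → 3; 5 → 7 → 5; 6 → 1 → 1; 7 → 5 → 4; 8 → 3 → 8.
Collecting the images, fg = [2 7 6 3 5 1 4 8].

2 7 6 3 5 1 4 8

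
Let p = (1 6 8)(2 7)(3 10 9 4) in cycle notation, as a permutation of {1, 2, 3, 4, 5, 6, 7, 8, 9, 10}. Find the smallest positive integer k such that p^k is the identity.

The disjoint cycles have lengths 4, 3, 2, 1.
Since disjoint cycles commute, ord(p) = lcm(4, 3, 2) = 12.

12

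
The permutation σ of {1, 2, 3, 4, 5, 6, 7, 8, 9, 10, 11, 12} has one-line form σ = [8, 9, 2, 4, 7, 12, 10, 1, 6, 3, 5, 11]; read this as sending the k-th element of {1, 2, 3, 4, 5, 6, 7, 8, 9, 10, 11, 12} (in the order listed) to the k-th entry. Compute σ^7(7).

11

Tracing 7 → 10 → … returns to 7 after 9 steps, so 7 lies in a 9-cycle (2 9 6 12 11 5 7 10 3).
Stepping 7 places around the cycle: 7 → 10 → 3 → 2 → 9 → 6 → 12 → 11.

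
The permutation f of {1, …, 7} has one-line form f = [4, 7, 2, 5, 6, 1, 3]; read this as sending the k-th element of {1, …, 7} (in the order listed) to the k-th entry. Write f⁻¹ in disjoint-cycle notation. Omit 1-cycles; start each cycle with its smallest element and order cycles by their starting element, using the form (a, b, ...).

(1, 6, 5, 4)(2, 3, 7)

The cycle decomposition of f is (1, 4, 5, 6)(2, 7, 3).
Reversing each cycle (and rotating so the smallest element leads) gives f⁻¹ = (1, 6, 5, 4)(2, 3, 7).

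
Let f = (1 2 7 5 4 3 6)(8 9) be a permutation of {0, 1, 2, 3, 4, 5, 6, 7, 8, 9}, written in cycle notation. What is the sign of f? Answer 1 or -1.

-1

The cycle lengths are 7, 2, 1.
A cycle is odd iff its length is even; f has 1 even-length cycle, so sgn(f) = (−1)^1 and f is odd.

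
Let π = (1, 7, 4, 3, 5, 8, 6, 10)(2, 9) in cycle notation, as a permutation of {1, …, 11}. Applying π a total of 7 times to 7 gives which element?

1

7 lies in the 8-cycle (1, 7, 4, 3, 5, 8, 6, 10).
Stepping 7 places around the cycle: 7 → 4 → 3 → 5 → 8 → 6 → 10 → 1.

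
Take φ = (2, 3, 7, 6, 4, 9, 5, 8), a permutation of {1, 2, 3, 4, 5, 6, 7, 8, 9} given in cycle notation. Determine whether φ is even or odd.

The cycle lengths are 8, 1.
A cycle of length ℓ contributes ℓ−1 transpositions, so φ is a product of 7 transpositions — odd.

odd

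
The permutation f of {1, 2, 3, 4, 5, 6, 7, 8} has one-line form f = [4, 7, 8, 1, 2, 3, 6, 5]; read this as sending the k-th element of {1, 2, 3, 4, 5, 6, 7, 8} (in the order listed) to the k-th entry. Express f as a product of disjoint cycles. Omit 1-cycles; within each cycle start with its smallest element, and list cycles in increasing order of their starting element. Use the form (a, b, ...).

Iterating f from 1 gives 1 → 4 → 1; that is the 2-cycle (1, 4).
Continuing from each remaining unvisited element yields (1, 4)(2, 7, 6, 3, 8, 5).

(1, 4)(2, 7, 6, 3, 8, 5)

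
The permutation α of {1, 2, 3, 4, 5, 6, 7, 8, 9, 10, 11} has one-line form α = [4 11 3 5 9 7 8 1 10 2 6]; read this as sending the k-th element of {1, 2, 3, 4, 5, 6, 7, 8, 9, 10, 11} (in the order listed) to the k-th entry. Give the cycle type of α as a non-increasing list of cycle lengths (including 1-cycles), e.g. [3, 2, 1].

[10, 1]

The disjoint cycles are (1, 4, 5, 9, 10, 2, 11, 6, 7, 8)(3), with lengths 10, 1 in non-increasing order.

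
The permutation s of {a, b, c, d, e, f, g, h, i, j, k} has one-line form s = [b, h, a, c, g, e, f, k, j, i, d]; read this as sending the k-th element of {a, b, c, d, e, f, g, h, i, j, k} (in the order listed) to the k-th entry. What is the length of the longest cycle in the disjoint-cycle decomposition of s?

Decomposing into disjoint cycles gives (a b h k d c)(e g f)(i j); the longest has length 6.

6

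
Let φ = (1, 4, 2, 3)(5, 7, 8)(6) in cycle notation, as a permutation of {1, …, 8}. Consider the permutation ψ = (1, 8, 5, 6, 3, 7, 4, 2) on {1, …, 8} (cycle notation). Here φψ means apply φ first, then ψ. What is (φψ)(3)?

First apply φ: φ(3) = 1, then ψ(1) = 8. Thus (φψ)(3) = 8.

8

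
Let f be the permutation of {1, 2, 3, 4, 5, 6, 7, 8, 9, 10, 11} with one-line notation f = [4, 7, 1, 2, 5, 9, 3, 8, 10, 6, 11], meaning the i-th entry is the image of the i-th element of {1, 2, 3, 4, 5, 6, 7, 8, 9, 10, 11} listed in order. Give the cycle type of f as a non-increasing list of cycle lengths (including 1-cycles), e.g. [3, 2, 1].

The disjoint cycles are (1, 4, 2, 7, 3)(5)(6, 9, 10)(8)(11), with lengths 5, 3, 1, 1, 1 in non-increasing order.

[5, 3, 1, 1, 1]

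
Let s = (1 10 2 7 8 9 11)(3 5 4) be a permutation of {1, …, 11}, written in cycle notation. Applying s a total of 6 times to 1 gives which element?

11

1 lies in the 7-cycle (1 10 2 7 8 9 11).
Stepping 6 places around the cycle: 1 → 10 → 2 → 7 → 8 → 9 → 11.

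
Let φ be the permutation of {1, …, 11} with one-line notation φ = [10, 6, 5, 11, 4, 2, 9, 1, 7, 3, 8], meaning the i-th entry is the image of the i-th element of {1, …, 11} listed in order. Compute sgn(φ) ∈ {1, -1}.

In disjoint-cycle form the cycle lengths are 7, 2, 2.
A cycle is odd iff its length is even; φ has 2 even-length cycles, so sgn(φ) = (−1)^2 and φ is even.

1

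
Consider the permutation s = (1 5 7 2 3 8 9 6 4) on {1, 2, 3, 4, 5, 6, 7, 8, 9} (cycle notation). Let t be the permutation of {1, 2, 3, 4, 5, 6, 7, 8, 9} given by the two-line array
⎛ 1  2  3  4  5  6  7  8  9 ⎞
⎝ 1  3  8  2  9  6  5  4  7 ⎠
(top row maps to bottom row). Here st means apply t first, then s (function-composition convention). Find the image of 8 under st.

1

t(8) = 4, then s(4) = 1; composing gives (st)(8) = 1.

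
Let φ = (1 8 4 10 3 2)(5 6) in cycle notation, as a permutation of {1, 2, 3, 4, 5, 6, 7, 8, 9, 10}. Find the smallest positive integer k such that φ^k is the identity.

The cycle type of φ is (6, 2, 1, 1).
The order of φ is the least common multiple of its cycle lengths: lcm(6, 2) = 6.

6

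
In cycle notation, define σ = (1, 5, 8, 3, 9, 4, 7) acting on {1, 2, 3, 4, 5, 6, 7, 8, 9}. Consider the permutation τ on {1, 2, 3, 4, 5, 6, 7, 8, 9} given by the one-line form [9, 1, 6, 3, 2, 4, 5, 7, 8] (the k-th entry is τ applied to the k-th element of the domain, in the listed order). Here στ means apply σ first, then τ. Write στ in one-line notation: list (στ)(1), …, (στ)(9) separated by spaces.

2 1 8 5 7 4 9 6 3

(στ)(x) = τ(σ(x)). Computing each image: τ(σ(1)) = τ(5) = 2, τ(σ(2)) = τ(2) = 1, τ(σ(3)) = τ(9) = 8, τ(σ(4)) = τ(7) = 5, τ(σ(5)) = τ(8) = 7, τ(σ(6)) = τ(6) = 4, τ(σ(7)) = τ(1) = 9, τ(σ(8)) = τ(3) = 6, τ(σ(9)) = τ(4) = 3.
Hence στ = [2 1 8 5 7 4 9 6 3].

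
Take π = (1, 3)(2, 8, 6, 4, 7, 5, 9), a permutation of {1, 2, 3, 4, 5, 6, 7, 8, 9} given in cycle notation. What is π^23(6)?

7

6 lies in the 7-cycle (2, 8, 6, 4, 7, 5, 9).
Powers repeat with period 7 on this cycle, and 23 mod 7 = 2, so π^23(6) = π^2(6).
Advancing 2 steps from 6: 6 → 4 → 7.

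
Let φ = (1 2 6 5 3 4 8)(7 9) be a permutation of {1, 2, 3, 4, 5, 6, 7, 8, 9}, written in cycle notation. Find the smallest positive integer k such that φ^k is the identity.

The disjoint cycles have lengths 7, 2.
Since disjoint cycles commute, ord(φ) = lcm(7, 2) = 14.

14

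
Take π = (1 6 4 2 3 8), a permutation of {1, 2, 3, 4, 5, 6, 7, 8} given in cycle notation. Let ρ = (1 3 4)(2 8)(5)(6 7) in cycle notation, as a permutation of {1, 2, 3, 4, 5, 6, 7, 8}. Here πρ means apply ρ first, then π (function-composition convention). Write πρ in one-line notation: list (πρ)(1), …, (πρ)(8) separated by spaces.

For each element, apply ρ then π: 1 → 3 → 8; 2 → 8 → 1; 3 → 4 → 2; 4 → 1 → 6; 5 → 5 → 5; 6 → 7 → 7; 7 → 6 → 4; 8 → 2 → 3.
So πρ in one-line form is 8 1 2 6 5 7 4 3.

8 1 2 6 5 7 4 3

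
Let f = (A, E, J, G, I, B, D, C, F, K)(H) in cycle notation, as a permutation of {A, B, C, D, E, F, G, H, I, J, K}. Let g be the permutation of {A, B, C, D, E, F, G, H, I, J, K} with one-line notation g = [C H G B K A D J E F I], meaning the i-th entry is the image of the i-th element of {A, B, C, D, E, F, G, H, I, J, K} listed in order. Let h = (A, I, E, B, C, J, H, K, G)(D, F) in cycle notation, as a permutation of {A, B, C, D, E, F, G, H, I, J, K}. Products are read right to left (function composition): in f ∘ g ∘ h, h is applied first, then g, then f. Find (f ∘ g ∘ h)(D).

E

(f ∘ g ∘ h)(D) = f(g(h(D))). h(D) = F, then g(F) = A, then f(A) = E, so the result is E.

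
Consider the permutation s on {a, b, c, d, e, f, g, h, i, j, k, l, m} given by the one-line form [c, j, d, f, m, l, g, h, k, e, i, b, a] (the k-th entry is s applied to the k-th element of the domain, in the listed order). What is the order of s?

The disjoint-cycle form of s has cycle lengths 9, 2, 1, 1.
The order is lcm(9, 2) = 18.

18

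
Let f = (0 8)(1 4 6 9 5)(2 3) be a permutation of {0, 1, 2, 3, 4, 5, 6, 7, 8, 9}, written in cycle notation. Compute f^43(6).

1

6 lies in the 5-cycle (1 4 6 9 5).
Since the cycle has length 5, f^43 acts on it the same as f^3 (43 mod 5 = 3).
Advancing 3 steps from 6: 6 → 9 → 5 → 1.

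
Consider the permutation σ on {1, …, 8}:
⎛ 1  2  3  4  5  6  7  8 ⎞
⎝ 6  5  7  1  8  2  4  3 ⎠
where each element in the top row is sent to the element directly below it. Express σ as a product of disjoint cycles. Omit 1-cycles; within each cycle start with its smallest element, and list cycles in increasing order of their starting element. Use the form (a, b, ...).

(1, 6, 2, 5, 8, 3, 7, 4)

Start at 1 and follow images: 1 → 6 → 2 → 5 → 8 → 3 → 7 → 4 → 1, giving the cycle (1, 6, 2, 5, 8, 3, 7, 4).
Continuing from each remaining unvisited element yields (1, 6, 2, 5, 8, 3, 7, 4).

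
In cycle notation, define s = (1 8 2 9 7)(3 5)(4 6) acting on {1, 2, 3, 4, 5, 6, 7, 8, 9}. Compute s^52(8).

9

8 lies in the 5-cycle (1 8 2 9 7).
On a 5-cycle, s^5 is the identity, so s^52 = s^2 there (52 ≡ 2 mod 5).
Advancing 2 steps from 8: 8 → 2 → 9.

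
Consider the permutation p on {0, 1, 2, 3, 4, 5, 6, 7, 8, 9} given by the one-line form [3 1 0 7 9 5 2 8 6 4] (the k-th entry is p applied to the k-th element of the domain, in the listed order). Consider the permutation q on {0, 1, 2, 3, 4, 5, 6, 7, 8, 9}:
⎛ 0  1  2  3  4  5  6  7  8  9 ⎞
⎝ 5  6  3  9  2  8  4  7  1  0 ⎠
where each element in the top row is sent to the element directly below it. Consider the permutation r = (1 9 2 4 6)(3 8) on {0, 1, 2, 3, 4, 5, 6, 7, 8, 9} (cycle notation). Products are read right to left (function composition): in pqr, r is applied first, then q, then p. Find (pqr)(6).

(pqr)(6) = p(q(r(6))). r(6) = 1, then q(1) = 6, then p(6) = 2, so the result is 2.

2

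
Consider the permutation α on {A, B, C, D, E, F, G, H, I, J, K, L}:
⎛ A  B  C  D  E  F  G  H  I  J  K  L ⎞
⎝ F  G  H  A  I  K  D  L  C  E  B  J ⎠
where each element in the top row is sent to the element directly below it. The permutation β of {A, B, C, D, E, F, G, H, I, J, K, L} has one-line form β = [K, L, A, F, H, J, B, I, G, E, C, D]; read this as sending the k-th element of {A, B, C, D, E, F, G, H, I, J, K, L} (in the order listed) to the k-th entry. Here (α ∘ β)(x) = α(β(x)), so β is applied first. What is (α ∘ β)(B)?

(α ∘ β)(B) = α(β(B)). β(B) = L, then α(L) = J. So (α ∘ β)(B) = J.

J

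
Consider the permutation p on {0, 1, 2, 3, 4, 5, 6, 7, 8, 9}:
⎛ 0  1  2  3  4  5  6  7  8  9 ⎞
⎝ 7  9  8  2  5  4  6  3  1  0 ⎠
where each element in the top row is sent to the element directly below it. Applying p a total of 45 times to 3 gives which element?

Tracing 3 → 2 → … returns to 3 after 7 steps, so 3 lies in a 7-cycle (0 7 3 2 8 1 9).
Since the cycle has length 7, p^45 acts on it the same as p^3 (45 mod 7 = 3).
Stepping 3 places around the cycle: 3 → 2 → 8 → 1.

1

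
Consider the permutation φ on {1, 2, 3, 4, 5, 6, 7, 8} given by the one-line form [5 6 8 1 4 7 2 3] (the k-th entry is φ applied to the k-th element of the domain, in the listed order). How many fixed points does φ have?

0

No element satisfies φ(x) = x, so there are 0 fixed points.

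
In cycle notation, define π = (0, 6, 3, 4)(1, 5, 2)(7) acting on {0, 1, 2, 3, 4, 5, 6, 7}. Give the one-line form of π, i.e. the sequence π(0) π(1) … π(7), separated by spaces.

Image by image: 0→6, 1→5, 2→1, 3→4, 4→0, 5→2, 6→3, 7→7.
So the one-line form is 6 5 1 4 0 2 3 7.

6 5 1 4 0 2 3 7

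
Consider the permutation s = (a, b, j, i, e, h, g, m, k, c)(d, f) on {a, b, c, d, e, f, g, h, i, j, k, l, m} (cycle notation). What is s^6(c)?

h

c lies in the 10-cycle (a, b, j, i, e, h, g, m, k, c).
Advancing 6 steps from c: c → a → b → j → i → e → h.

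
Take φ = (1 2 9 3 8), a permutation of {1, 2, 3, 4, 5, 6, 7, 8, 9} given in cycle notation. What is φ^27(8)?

8 lies in the 5-cycle (1 2 9 3 8).
Powers repeat with period 5 on this cycle, and 27 mod 5 = 2, so φ^27(8) = φ^2(8).
Stepping 2 places around the cycle: 8 → 1 → 2.

2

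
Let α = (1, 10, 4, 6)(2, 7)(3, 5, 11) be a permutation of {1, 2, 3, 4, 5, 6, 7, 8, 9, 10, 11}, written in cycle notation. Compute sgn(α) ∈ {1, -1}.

1

The cycle lengths are 4, 3, 2, 1, 1.
A cycle is odd iff its length is even; α has 2 even-length cycles, so sgn(α) = (−1)^2 and α is even.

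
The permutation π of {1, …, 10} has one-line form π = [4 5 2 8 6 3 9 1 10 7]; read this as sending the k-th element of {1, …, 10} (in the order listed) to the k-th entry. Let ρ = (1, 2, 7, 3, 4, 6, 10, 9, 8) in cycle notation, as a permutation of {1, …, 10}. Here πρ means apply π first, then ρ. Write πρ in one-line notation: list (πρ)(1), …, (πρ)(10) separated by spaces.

6 5 7 1 10 4 8 2 9 3

(πρ)(x) = ρ(π(x)). Computing each image: ρ(π(1)) = ρ(4) = 6, ρ(π(2)) = ρ(5) = 5, ρ(π(3)) = ρ(2) = 7, ρ(π(4)) = ρ(8) = 1, ρ(π(5)) = ρ(6) = 10, ρ(π(6)) = ρ(3) = 4, ρ(π(7)) = ρ(9) = 8, ρ(π(8)) = ρ(1) = 2, ρ(π(9)) = ρ(10) = 9, ρ(π(10)) = ρ(7) = 3.
Hence πρ = [6 5 7 1 10 4 8 2 9 3].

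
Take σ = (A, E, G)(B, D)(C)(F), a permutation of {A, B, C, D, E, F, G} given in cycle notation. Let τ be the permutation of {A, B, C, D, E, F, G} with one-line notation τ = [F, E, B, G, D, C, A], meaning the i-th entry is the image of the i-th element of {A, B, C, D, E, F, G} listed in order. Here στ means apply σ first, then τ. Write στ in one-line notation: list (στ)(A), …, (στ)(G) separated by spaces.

Chase each element through σ then τ: A → E → D; B → D → G; C → C → B; D → B → E; E → G → A; F → F → C; G → A → F.
Collecting the images, στ = [D G B E A C F].

D G B E A C F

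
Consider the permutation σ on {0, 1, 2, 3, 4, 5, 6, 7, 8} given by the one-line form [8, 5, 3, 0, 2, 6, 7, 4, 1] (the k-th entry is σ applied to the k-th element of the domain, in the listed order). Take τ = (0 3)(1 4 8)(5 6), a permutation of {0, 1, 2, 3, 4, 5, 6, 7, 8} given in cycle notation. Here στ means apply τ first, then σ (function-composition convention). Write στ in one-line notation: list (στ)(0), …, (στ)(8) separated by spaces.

Chase each element through τ then σ: 0 → 3 → 0; 1 → 4 → 2; 2 → 2 → 3; 3 → 0 → 8; 4 → 8 → 1; 5 → 6 → 7; 6 → 5 → 6; 7 → 7 → 4; 8 → 1 → 5.
So στ in one-line form is 0 2 3 8 1 7 6 4 5.

0 2 3 8 1 7 6 4 5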